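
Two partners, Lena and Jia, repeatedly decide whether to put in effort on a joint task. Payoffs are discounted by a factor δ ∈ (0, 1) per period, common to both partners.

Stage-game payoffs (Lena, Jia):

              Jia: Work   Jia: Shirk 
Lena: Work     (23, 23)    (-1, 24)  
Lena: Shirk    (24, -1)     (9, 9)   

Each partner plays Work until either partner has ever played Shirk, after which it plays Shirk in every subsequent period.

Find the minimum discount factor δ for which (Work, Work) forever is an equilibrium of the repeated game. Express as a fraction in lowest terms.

Cooperation forever yields 23 each period: 23/(1−δ).
Deviating yields 24 once, then 9 forever: 24 + 9δ/(1−δ).
No profitable deviation requires 23/(1−δ) ≥ 24 + 9δ/(1−δ).
Multiplying by (1−δ): 23 ≥ 24(1−δ) + 9δ = 24 − 15δ.
So 15δ ≥ 1, i.e. δ ≥ 1/15.

1/15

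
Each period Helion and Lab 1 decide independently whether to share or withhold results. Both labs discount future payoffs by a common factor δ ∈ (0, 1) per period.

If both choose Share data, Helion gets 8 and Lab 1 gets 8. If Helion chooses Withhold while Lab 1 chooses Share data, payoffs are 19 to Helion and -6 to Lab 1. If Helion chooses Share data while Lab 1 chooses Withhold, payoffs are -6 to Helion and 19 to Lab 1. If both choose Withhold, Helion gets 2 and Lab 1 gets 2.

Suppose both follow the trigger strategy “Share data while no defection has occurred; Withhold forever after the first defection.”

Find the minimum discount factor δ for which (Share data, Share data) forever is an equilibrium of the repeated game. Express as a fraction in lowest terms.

8/(1−δ) ≥ 19 + 2δ/(1−δ)
8 ≥ 19 − 17δ
δ ≥ 11/17.

11/17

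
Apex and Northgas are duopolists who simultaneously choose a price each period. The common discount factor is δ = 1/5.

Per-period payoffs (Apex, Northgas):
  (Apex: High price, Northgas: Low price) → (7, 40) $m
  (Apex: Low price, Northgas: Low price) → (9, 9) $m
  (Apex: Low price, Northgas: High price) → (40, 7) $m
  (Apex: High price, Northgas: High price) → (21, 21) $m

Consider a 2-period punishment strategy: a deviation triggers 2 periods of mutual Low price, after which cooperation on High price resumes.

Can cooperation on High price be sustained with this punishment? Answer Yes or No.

IC: δ+…+δ^2 ≥ (40−21)/(21−9) = 19/12.
At δ = 1/5: partial sum = 0.2400 < 1.5833. Cooperation not sustainable.

No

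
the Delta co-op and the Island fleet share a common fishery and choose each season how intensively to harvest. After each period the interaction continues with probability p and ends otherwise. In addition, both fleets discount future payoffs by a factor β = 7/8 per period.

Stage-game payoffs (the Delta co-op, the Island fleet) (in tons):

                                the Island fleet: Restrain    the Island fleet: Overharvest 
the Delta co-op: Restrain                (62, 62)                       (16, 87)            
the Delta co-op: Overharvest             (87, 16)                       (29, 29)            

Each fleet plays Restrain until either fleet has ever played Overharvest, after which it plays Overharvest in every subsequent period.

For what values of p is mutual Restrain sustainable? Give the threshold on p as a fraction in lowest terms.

Expected continuation weight on next period's payoff is β·p = 7/8·p, which plays the role of the discount factor.
Cooperation requires 7/8·p ≥ (87−62)/(87−29) = 25/58, hence p ≥ 100/203.

100/203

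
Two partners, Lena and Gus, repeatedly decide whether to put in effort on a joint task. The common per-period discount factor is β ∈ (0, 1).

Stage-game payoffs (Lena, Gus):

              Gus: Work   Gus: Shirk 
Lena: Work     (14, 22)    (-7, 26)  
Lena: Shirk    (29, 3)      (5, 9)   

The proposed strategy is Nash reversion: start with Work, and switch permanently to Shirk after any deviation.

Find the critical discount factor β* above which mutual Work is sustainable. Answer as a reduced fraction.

For Lena: deviation gain 29−14 = 15, per-period punishment loss 14−5 = 9. IC gives β ≥ 15/24 = 5/8.
For Gus: gain 4, loss 13 per period, so β ≥ 4/17.
The tighter constraint is Lena's, so cooperation needs β ≥ 5/8.

5/8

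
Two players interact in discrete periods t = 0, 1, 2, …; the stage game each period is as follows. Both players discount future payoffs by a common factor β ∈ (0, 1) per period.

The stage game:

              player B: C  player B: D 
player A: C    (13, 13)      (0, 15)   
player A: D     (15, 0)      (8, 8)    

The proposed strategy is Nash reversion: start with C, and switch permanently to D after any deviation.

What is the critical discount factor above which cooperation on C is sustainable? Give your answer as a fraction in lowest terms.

13/(1−β) ≥ 15 + 8β/(1−β)
13 ≥ 15 − 7β
β ≥ 2/7.

2/7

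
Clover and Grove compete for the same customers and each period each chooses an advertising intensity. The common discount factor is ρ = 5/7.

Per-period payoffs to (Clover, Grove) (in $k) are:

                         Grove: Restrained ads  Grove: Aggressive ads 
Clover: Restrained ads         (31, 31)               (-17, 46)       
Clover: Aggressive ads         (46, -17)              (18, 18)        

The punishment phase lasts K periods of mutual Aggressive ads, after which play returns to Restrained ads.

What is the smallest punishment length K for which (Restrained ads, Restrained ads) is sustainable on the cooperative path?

2

Need Σ_{k=1}^{K} ρ^k ≥ (46−31)/(31−18) = 1.1538 at ρ = 5/7.
At K = 1 the sum is 0.7143 < 1.1538; at K = 2 it is 1.2245 ≥ 1.1538.
So the minimum punishment length is K = 2.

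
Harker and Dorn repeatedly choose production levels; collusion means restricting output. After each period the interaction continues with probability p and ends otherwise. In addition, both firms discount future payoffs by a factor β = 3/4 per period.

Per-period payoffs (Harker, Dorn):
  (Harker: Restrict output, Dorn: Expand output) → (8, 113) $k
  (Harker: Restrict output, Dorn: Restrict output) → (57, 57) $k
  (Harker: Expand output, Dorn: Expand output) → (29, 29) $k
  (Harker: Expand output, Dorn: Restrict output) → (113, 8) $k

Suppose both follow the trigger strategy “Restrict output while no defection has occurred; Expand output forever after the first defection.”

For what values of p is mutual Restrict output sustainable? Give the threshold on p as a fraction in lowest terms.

8/9

With continuation probability p and discount β, the effective per-period discount factor is βp.
Grim-trigger IC: βp ≥ (113−57)/(113−29) = 2/3.
So p ≥ (2/3)/(3/4) = 8/9.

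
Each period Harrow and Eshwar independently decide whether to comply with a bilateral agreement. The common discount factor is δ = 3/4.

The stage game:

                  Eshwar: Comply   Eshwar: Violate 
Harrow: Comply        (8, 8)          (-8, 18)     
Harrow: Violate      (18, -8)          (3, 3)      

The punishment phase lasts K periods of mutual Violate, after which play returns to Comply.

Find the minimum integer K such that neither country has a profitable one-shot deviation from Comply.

4

Need Σ_{k=1}^{K} δ^k ≥ (18−8)/(8−3) = 2.0000 at δ = 3/4.
At K = 3 the sum is 1.7344 < 2.0000; at K = 4 it is 2.0508 ≥ 2.0000.
So the minimum punishment length is K = 4.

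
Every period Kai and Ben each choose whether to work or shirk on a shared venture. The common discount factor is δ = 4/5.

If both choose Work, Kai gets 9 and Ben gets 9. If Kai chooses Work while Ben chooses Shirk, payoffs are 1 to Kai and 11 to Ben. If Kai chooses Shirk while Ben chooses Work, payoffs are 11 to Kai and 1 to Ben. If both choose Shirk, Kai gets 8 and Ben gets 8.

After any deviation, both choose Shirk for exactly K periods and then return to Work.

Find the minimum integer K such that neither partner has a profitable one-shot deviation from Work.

4

Need Σ_{k=1}^{K} δ^k ≥ (11−9)/(9−8) = 2.0000 at δ = 4/5.
At K = 3 the sum is 1.9520 < 2.0000; at K = 4 it is 2.3616 ≥ 2.0000.
So the minimum punishment length is K = 4.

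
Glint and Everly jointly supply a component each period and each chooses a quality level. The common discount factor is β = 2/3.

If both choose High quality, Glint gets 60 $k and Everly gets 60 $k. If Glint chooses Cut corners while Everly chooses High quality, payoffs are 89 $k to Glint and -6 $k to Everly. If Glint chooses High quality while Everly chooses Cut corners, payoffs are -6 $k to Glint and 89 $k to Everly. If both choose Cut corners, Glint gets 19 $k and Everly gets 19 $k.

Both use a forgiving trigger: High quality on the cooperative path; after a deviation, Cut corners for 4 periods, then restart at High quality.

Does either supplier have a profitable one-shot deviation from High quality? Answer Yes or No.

A one-shot deviation gives 89 now, then 19 for 4 periods, then back to 60.
Gain from deviating: (89−60) today; loss: (60−19) in each of the next 4 periods.
No-deviation condition: (60−19)(β+…+β^4) ≥ 89−60, i.e. β+…+β^4 ≥ 29/41.
At β = 2/3: β+…+β^4 = 1.6049 ≥ 0.7073.
So cooperation is sustainable.

No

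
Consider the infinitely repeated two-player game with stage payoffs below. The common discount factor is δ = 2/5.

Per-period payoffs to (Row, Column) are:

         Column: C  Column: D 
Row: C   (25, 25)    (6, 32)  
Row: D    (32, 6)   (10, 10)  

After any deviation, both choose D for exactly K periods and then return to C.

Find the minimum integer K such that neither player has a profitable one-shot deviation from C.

No profitable deviation requires (25−10)(δ+…+δ^K) ≥ 32−25, i.e. δ+…+δ^K ≥ 7/15 ≈ 0.4667.
With δ = 2/5, the partial sums are K=1: 0.4000, K=2: 0.5600.
K = 2 is the first length at which the sum reaches 0.4667.

2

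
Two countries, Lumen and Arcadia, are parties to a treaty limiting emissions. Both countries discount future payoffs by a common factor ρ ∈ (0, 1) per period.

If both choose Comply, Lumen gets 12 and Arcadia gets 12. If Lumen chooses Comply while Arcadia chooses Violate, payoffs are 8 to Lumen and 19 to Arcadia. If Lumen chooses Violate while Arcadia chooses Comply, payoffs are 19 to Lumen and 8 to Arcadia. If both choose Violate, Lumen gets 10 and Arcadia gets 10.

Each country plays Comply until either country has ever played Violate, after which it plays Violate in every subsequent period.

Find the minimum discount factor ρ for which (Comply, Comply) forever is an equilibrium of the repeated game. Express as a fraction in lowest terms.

7/9

12/(1−ρ) ≥ 19 + 10ρ/(1−ρ)
12 ≥ 19 − 9ρ
ρ ≥ 7/9.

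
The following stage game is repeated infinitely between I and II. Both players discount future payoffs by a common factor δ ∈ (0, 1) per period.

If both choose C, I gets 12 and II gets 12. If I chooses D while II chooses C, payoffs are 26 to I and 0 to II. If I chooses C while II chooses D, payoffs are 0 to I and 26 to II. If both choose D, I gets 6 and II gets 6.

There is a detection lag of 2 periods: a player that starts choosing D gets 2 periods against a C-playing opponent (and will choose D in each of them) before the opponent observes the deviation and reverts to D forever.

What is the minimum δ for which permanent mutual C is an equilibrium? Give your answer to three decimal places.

The best deviation is to choose D for all 2 undetected periods, earning 26 each, then 6 forever once detected.
Deviation value: 26(1−δ^2)/(1−δ) + 6δ^2/(1−δ); cooperation value: 12/(1−δ).
IC: 12 ≥ 26(1−δ^2) + 6δ^2 = 26 − 20δ^2.
So δ^2 ≥ 14/20 = 7/10, giving δ ≥ (7/10)^(1/2) ≈ 0.837.

0.837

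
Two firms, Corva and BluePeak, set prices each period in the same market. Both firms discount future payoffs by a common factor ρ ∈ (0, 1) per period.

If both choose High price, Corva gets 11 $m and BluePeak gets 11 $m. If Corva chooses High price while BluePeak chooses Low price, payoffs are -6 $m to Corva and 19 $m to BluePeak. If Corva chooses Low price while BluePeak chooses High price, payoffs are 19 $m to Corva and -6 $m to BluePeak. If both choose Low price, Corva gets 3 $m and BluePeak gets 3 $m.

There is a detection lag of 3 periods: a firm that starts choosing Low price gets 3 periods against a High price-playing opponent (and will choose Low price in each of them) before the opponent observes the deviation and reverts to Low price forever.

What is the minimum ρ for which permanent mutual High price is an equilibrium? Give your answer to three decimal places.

0.794

Deviating for the 3 undetected periods gains 19−11 = 8 per period over cooperation, then loses 11−3 = 8 per period forever once punishment starts.
Gain: 8(1 + ρ + … + ρ^2); loss: 8·ρ^3/(1−ρ).
No profitable deviation ⇔ 8(1−ρ^3) ≤ 8·ρ^3, i.e. ρ^3 ≥ 8/(8+8) = 1/2.
Hence ρ ≥ (1/2)^(1/3) ≈ 0.794.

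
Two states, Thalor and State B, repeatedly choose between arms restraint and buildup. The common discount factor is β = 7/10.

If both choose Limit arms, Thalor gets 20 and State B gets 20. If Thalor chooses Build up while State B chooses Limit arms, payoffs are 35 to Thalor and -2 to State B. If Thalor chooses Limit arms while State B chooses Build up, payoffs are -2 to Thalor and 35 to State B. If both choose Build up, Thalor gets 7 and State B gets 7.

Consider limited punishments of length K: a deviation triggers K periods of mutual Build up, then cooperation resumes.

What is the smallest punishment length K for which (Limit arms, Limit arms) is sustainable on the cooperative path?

Need Σ_{k=1}^{K} β^k ≥ (35−20)/(20−7) = 1.1538 at β = 7/10.
At K = 1 the sum is 0.7000 < 1.1538; at K = 2 it is 1.1900 ≥ 1.1538.
So the minimum punishment length is K = 2.

2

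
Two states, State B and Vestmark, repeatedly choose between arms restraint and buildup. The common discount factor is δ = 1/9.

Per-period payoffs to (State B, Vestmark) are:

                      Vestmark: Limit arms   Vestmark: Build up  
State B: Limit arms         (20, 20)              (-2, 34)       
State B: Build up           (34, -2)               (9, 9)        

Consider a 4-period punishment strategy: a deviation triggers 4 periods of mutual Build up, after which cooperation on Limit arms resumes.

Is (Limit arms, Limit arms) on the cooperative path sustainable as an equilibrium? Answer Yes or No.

No

Comparing payoff streams over the 5 periods until play realigns: cooperate → 20(1+δ+…+δ^4); deviate → 34 + 9(δ+…+δ^4).
Cooperation is sustained iff (20−9)(δ+…+δ^4) ≥ 34−20.
δ+…+δ^4 = 1/9·(1−(1/9)^4)/(1−1/9) = 0.1250, and (34−20)/(20−9) = 1.2727.
0.1250 < 1.2727, so cooperation is not sustainable.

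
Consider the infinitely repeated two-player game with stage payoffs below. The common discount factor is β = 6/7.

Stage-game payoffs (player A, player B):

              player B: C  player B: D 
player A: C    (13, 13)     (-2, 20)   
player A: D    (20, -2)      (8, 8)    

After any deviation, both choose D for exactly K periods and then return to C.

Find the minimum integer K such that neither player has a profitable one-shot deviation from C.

Need Σ_{k=1}^{K} β^k ≥ (20−13)/(13−8) = 1.4000 at β = 6/7.
At K = 1 the sum is 0.8571 < 1.4000; at K = 2 it is 1.5918 ≥ 1.4000.
So the minimum punishment length is K = 2.

2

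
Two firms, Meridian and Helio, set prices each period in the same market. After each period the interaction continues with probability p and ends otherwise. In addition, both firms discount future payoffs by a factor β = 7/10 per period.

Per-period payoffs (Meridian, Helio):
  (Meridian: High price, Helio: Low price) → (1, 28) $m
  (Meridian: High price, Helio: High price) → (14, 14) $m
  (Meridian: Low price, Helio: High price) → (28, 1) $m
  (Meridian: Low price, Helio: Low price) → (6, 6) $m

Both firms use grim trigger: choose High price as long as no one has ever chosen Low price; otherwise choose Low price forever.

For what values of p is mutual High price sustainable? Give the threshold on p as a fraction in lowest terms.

10/11

With continuation probability p and discount β, the effective per-period discount factor is βp.
Grim-trigger IC: βp ≥ (28−14)/(28−6) = 7/11.
So p ≥ (7/11)/(7/10) = 10/11.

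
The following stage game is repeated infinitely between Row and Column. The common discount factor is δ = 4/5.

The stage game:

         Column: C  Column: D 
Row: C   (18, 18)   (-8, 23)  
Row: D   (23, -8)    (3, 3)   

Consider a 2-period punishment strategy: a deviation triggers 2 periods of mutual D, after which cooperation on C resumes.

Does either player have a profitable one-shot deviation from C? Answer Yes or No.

No

A one-shot deviation gives 23 now, then 3 for 2 periods, then back to 18.
Gain from deviating: (23−18) today; loss: (18−3) in each of the next 2 periods.
No-deviation condition: (18−3)(δ+…+δ^2) ≥ 23−18, i.e. δ+…+δ^2 ≥ 1/3.
At δ = 4/5: δ+…+δ^2 = 1.4400 ≥ 0.3333.
So cooperation is sustainable.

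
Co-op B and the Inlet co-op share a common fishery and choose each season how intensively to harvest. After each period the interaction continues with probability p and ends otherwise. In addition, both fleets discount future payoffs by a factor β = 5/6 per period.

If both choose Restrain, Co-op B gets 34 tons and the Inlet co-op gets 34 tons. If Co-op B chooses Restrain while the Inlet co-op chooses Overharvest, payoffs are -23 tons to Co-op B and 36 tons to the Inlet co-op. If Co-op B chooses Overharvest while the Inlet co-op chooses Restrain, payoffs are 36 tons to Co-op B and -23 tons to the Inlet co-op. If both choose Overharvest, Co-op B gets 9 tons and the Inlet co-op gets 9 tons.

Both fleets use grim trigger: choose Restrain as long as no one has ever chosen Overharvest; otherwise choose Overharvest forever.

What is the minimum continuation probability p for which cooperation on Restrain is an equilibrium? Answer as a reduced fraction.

With continuation probability p and discount β, the effective per-period discount factor is βp.
Grim-trigger IC: βp ≥ (36−34)/(36−9) = 2/27.
So p ≥ (2/27)/(5/6) = 4/45.

4/45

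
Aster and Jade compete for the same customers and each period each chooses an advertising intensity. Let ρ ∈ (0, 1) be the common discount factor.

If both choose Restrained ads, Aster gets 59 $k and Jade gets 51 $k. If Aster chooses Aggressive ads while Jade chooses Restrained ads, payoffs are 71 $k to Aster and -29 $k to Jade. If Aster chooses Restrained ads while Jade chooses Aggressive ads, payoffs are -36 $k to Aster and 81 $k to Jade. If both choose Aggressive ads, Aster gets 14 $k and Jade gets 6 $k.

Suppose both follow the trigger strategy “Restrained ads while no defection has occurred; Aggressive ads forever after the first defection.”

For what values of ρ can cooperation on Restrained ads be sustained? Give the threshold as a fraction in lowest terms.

Aster's threshold: (71−59)/(71−14) = 4/19.
Jade's threshold: (81−51)/(81−6) = 2/5.
4/19 < 2/5, so Jade binds and ρ* = 2/5.

2/5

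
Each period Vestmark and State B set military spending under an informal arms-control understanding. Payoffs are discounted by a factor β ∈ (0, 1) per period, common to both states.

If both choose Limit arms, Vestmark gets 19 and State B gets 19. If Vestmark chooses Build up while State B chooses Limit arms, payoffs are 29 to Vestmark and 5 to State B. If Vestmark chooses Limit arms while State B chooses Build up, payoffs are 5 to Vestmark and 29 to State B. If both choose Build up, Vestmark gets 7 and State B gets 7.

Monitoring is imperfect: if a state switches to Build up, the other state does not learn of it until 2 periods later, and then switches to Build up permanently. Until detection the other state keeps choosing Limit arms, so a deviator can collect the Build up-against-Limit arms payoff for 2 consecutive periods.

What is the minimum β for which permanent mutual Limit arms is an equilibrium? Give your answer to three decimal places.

0.674

The best deviation is to choose Build up for all 2 undetected periods, earning 29 each, then 7 forever once detected.
Deviation value: 29(1−β^2)/(1−β) + 7β^2/(1−β); cooperation value: 19/(1−β).
IC: 19 ≥ 29(1−β^2) + 7β^2 = 29 − 22β^2.
So β^2 ≥ 10/22 = 5/11, giving β ≥ (5/11)^(1/2) ≈ 0.674.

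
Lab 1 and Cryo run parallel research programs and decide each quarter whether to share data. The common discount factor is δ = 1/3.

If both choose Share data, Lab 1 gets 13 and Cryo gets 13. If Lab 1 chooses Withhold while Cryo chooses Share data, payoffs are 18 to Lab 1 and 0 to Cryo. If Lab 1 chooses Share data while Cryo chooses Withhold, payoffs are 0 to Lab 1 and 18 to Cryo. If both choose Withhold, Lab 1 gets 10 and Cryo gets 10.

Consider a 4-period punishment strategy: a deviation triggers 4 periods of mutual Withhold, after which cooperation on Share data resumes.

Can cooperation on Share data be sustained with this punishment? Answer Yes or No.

Comparing payoff streams over the 5 periods until play realigns: cooperate → 13(1+δ+…+δ^4); deviate → 18 + 10(δ+…+δ^4).
Cooperation is sustained iff (13−10)(δ+…+δ^4) ≥ 18−13.
δ+…+δ^4 = 1/3·(1−(1/3)^4)/(1−1/3) = 0.4938, and (18−13)/(13−10) = 1.6667.
0.4938 < 1.6667, so cooperation is not sustainable.

No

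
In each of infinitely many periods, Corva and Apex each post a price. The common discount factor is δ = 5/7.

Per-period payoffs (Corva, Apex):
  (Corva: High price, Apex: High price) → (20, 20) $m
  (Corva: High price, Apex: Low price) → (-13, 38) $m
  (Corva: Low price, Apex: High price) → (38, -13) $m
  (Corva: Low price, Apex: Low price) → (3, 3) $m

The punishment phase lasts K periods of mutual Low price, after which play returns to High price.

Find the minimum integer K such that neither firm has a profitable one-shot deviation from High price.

Need Σ_{k=1}^{K} δ^k ≥ (38−20)/(20−3) = 1.0588 at δ = 5/7.
At K = 1 the sum is 0.7143 < 1.0588; at K = 2 it is 1.2245 ≥ 1.0588.
So the minimum punishment length is K = 2.

2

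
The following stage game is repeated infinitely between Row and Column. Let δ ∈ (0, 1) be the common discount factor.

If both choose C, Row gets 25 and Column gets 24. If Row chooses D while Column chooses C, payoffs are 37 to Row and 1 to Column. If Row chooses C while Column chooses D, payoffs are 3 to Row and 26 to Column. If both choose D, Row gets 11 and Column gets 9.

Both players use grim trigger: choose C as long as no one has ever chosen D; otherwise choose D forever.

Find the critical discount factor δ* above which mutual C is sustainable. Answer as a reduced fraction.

6/13

Row's threshold: (37−25)/(37−11) = 6/13.
Column's threshold: (26−24)/(26−9) = 2/17.
6/13 > 2/17, so Row binds and δ* = 6/13.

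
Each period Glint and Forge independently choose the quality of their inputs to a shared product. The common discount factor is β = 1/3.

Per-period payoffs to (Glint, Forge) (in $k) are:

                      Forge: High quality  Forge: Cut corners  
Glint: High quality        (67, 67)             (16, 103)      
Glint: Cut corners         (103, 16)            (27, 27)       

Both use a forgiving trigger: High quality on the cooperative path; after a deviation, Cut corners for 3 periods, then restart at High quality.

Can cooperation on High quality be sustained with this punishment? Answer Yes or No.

Comparing payoff streams over the 4 periods until play realigns: cooperate → 67(1+β+…+β^3); deviate → 103 + 27(β+…+β^3).
Cooperation is sustained iff (67−27)(β+…+β^3) ≥ 103−67.
β+…+β^3 = 1/3·(1−(1/3)^3)/(1−1/3) = 0.4815, and (103−67)/(67−27) = 0.9000.
0.4815 < 0.9000, so cooperation is not sustainable.

No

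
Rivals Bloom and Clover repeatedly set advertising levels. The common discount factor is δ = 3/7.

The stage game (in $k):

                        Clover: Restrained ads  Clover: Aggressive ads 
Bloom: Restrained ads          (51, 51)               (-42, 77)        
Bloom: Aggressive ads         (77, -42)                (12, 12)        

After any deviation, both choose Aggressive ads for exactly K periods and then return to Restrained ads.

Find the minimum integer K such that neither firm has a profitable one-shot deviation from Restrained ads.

Need Σ_{k=1}^{K} δ^k ≥ (77−51)/(51−12) = 0.6667 at δ = 3/7.
At K = 2 the sum is 0.6122 < 0.6667; at K = 3 it is 0.6910 ≥ 0.6667.
So the minimum punishment length is K = 3.

3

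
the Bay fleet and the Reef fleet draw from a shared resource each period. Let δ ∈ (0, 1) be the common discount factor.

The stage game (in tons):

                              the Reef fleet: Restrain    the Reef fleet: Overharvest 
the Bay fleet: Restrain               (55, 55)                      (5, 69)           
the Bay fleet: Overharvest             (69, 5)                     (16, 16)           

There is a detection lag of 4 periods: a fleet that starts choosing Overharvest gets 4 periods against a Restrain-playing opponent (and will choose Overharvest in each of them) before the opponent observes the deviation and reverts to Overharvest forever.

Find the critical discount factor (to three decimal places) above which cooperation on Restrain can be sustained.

The best deviation is to choose Overharvest for all 4 undetected periods, earning 69 each, then 16 forever once detected.
Deviation value: 69(1−δ^4)/(1−δ) + 16δ^4/(1−δ); cooperation value: 55/(1−δ).
IC: 55 ≥ 69(1−δ^4) + 16δ^4 = 69 − 53δ^4.
So δ^4 ≥ 14/53, giving δ ≥ (14/53)^(1/4) ≈ 0.717.

0.717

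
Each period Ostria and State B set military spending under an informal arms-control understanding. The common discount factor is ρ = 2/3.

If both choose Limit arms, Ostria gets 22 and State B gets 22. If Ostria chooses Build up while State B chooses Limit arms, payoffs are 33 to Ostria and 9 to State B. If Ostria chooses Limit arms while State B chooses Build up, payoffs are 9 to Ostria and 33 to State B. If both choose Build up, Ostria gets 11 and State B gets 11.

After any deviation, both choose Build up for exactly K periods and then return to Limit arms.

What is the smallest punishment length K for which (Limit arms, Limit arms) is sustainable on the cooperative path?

IC: ρ(1−ρ^K)/(1−ρ) ≥ (33−22)/(22−11) = 1.
With ρ = 2/3: need 1 − ρ^K ≥ 1·(1−2/3)/(2/3), i.e. ρ^K ≤ 0.5000.
Since (2/3)^1 = 0.6667 and (2/3)^2 = 0.4444, the smallest such K is 2.

2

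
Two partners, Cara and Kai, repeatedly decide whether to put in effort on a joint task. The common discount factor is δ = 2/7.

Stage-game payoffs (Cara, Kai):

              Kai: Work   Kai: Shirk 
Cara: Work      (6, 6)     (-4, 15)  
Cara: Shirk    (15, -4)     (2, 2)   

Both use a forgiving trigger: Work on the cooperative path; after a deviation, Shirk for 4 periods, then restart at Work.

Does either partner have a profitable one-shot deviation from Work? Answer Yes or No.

Yes

IC: δ+…+δ^4 ≥ (15−6)/(6−2) = 9/4.
At δ = 2/7: partial sum = 0.3973 < 2.2500. Cooperation not sustainable.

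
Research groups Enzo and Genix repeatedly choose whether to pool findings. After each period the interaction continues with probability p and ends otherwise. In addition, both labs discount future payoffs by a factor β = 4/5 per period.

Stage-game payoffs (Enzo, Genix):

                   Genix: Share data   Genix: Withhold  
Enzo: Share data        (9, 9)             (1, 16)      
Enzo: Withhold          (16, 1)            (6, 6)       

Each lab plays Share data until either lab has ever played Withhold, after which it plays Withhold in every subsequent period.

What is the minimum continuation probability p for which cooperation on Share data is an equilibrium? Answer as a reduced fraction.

With continuation probability p and discount β, the effective per-period discount factor is βp.
Grim-trigger IC: βp ≥ (16−9)/(16−6) = 7/10.
So p ≥ (7/10)/(4/5) = 7/8.

7/8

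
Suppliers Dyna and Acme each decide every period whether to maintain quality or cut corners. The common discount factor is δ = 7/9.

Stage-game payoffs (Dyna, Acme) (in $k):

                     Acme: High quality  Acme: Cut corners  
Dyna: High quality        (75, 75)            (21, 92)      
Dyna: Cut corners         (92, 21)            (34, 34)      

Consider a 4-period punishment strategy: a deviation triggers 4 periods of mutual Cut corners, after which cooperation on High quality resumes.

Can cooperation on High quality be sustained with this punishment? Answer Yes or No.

Yes

A one-shot deviation gives 92 now, then 34 for 4 periods, then back to 75.
Gain from deviating: (92−75) today; loss: (75−34) in each of the next 4 periods.
No-deviation condition: (75−34)(δ+…+δ^4) ≥ 92−75, i.e. δ+…+δ^4 ≥ 17/41.
At δ = 7/9: δ+…+δ^4 = 2.2192 ≥ 0.4146.
So cooperation is sustainable.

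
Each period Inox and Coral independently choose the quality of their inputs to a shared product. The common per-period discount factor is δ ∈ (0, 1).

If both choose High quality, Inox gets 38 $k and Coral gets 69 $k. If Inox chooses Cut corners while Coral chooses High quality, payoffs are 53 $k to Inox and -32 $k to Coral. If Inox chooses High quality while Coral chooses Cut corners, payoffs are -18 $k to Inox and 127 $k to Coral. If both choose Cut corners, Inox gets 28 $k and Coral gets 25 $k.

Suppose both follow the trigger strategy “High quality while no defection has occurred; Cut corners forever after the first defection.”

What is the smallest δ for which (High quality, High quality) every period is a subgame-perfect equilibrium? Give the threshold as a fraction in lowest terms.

For Inox: deviation gain 53−38 = 15, per-period punishment loss 38−28 = 10. IC gives δ ≥ 15/25 = 3/5.
For Coral: gain 58, loss 44 per period, so δ ≥ 58/102 = 29/51.
The tighter constraint is Inox's, so cooperation needs δ ≥ 3/5.

3/5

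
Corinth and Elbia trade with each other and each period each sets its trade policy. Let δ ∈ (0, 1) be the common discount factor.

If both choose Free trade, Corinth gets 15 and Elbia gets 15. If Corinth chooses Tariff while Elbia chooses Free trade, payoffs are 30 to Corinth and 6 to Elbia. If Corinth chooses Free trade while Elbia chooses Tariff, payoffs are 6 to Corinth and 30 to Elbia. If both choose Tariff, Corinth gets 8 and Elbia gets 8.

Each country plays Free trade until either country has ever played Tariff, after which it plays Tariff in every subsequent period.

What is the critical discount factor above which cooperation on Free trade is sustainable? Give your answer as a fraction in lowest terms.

15/22

Cooperation forever yields 15 each period: 15/(1−δ).
Deviating yields 30 once, then 8 forever: 30 + 8δ/(1−δ).
No profitable deviation requires 15/(1−δ) ≥ 30 + 8δ/(1−δ).
Multiplying by (1−δ): 15 ≥ 30(1−δ) + 8δ = 30 − 22δ.
So 22δ ≥ 15, i.e. δ ≥ 15/22.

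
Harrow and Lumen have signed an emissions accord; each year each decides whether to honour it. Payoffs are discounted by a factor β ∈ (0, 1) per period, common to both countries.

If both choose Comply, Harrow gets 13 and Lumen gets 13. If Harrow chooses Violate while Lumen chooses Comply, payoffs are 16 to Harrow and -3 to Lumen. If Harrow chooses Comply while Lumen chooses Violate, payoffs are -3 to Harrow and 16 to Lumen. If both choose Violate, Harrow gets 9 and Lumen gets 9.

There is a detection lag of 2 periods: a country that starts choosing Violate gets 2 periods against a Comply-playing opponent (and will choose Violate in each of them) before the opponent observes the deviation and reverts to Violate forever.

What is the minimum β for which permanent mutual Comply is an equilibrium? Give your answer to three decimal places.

0.655

Deviating for the 2 undetected periods gains 16−13 = 3 per period over cooperation, then loses 13−9 = 4 per period forever once punishment starts.
Gain: 3(1 + β + … + β^1); loss: 4·β^2/(1−β).
No profitable deviation ⇔ 3(1−β^2) ≤ 4·β^2, i.e. β^2 ≥ 3/(3+4) = 3/7.
Hence β ≥ (3/7)^(1/2) ≈ 0.655.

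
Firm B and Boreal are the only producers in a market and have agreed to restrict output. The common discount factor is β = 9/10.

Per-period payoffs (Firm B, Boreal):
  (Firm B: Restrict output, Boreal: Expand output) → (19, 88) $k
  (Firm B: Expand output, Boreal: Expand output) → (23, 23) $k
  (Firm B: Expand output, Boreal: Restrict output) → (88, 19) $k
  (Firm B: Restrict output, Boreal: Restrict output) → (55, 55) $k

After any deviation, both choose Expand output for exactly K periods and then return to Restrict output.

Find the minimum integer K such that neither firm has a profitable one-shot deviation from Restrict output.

IC: β(1−β^K)/(1−β) ≥ (88−55)/(55−23) = 33/32.
With β = 9/10: need 1 − β^K ≥ 33/32·(1−9/10)/(9/10), i.e. β^K ≤ 0.8854.
Since (9/10)^1 = 0.9000 and (9/10)^2 = 0.8100, the smallest such K is 2.

2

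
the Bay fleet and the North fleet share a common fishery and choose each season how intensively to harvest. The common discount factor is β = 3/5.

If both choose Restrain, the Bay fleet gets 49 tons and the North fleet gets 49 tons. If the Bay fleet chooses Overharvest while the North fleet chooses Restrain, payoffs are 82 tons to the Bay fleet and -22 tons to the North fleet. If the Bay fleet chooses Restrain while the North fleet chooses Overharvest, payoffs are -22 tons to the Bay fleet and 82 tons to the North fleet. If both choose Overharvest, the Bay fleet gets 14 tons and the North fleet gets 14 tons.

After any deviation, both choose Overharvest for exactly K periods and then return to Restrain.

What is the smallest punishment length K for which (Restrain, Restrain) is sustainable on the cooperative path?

2

IC: β(1−β^K)/(1−β) ≥ (82−49)/(49−14) = 33/35.
With β = 3/5: need 1 − β^K ≥ 33/35·(1−3/5)/(3/5), i.e. β^K ≤ 0.3714.
Since (3/5)^1 = 0.6000 and (3/5)^2 = 0.3600, the smallest such K is 2.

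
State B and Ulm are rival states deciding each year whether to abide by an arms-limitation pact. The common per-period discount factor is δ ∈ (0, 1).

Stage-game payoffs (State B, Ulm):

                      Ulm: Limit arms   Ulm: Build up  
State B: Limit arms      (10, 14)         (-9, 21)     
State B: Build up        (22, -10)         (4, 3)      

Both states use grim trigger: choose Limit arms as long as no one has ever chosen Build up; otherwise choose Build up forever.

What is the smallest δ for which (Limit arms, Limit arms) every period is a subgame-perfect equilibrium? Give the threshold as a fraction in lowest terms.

For State B: deviation gain 22−10 = 12, per-period punishment loss 10−4 = 6. IC gives δ ≥ 12/18 = 2/3.
For Ulm: gain 7, loss 11 per period, so δ ≥ 7/18.
The tighter constraint is State B's, so cooperation needs δ ≥ 2/3.

2/3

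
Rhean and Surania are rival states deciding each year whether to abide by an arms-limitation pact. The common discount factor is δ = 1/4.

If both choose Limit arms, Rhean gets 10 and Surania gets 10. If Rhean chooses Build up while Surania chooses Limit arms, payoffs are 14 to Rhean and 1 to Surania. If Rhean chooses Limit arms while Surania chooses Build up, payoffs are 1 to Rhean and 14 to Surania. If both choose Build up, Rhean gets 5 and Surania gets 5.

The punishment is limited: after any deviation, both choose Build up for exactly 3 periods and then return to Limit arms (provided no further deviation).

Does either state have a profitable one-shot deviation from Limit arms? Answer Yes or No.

Yes

A one-shot deviation gives 14 now, then 5 for 3 periods, then back to 10.
Gain from deviating: (14−10) today; loss: (10−5) in each of the next 3 periods.
No-deviation condition: (10−5)(δ+…+δ^3) ≥ 14−10, i.e. δ+…+δ^3 ≥ 4/5.
At δ = 1/4: δ+…+δ^3 = 0.3281 < 0.8000.
So cooperation is not sustainable.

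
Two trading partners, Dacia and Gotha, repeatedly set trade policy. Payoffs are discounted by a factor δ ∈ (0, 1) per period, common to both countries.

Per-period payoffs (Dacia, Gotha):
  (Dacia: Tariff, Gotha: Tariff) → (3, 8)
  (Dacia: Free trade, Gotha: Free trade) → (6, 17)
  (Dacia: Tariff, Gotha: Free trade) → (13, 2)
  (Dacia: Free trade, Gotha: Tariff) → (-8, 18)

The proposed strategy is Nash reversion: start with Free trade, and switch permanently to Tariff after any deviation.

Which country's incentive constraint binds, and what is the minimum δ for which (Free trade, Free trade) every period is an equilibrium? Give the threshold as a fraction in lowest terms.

For Dacia: deviation gain 13−6 = 7, per-period punishment loss 6−3 = 3. IC gives δ ≥ 7/10.
For Gotha: gain 1, loss 9 per period, so δ ≥ 1/10.
The tighter constraint is Dacia's, so cooperation needs δ ≥ 7/10.

Dacia; δ ≥ 7/10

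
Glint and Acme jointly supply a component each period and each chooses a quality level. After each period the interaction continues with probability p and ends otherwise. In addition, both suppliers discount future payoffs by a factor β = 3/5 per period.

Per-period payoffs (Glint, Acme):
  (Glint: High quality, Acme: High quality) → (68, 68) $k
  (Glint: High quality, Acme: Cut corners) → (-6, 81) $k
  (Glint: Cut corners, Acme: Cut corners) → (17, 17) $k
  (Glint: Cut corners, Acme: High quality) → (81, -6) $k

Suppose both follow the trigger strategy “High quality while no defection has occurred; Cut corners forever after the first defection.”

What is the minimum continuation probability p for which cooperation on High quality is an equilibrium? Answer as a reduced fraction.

65/192

Expected continuation weight on next period's payoff is β·p = 3/5·p, which plays the role of the discount factor.
Cooperation requires 3/5·p ≥ (81−68)/(81−17) = 13/64, hence p ≥ 65/192.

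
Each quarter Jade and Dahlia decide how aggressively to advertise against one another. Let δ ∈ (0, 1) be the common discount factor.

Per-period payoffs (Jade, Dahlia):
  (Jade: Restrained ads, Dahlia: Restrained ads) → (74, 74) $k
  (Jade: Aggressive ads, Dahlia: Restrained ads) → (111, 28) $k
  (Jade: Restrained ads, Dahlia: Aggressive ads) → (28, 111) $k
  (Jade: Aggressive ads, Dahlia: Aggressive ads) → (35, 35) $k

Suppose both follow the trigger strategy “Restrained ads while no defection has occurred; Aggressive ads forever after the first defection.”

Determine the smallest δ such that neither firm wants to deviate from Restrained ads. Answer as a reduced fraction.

One-period gain from deviating is 111 − 74 = 37. The loss is 74 − 35 = 39 in every subsequent period, with present value 39·δ/(1−δ).
Deviation is unprofitable when 39·δ/(1−δ) ≥ 37, i.e. δ/(1−δ) ≥ 37/39.
Equivalently δ ≥ 37/(37+39) = 37/76.

37/76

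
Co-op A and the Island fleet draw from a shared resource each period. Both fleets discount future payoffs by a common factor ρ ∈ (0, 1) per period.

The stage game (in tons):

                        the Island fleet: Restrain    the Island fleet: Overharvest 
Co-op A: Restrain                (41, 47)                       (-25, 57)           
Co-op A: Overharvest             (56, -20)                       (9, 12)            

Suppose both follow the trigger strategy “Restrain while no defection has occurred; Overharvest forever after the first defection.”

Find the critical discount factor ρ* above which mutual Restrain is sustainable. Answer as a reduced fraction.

Co-op A: cooperation gives 41 each period; deviation gives 56 once then 9 forever.
  41/(1−ρ) ≥ 56 + 9ρ/(1−ρ) ⇒ ρ ≥ 15/47.
the Island fleet: cooperation gives 47 each period; deviation gives 57 once then 12 forever.
  ρ ≥ 10/45 = 2/9.
Both must hold, so the binding constraint is Co-op A's: ρ ≥ 15/47.

15/47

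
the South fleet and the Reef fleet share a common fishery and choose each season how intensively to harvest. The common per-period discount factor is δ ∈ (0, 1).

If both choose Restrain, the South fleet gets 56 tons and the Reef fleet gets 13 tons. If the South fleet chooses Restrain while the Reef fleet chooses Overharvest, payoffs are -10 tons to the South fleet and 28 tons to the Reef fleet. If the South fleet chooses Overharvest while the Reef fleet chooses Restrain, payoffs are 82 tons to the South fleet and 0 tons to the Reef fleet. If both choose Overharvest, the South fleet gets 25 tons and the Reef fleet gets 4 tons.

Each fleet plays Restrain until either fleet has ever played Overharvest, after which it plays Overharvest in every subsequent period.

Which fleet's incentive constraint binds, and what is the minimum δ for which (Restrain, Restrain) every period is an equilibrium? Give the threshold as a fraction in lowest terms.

the Reef fleet; δ ≥ 5/8

the South fleet's threshold: (82−56)/(82−25) = 26/57.
the Reef fleet's threshold: (28−13)/(28−4) = 5/8.
26/57 < 5/8, so the Reef fleet binds and δ* = 5/8.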